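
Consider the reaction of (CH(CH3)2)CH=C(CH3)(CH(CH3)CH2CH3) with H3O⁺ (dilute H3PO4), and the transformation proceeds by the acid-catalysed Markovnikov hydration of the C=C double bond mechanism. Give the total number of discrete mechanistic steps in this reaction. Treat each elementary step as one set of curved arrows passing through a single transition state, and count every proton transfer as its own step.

3

Step 1: Electrophilic addition begins with the π(C=C) electrons forming a bond to the proton of H3O⁺. Following Markovnikov's rule, the resulting cation is tertiary. H2O is released.
(No 1,2-shift: no single shift to an adjacent carbon would give a more stable cation.)
Step 2: Water acts as the nucleophile: an oxygen lone pair bonds to the cationic carbon, giving an oxonium-ion intermediate.
Step 3: H2O removes a proton from the oxonium oxygen, regenerating H3O⁺ and giving the neutral alcohol.
Total: 3 elementary steps.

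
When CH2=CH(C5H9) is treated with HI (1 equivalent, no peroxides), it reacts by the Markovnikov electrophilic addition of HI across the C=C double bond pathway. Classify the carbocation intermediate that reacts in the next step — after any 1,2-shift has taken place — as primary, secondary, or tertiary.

tertiary

Step 1: Electrophilic addition begins with the π(C=C) electrons forming a bond to the proton of HI. Following Markovnikov's rule, the resulting cation is secondary. The H–I bond breaks heterolytically, releasing I⁻.
Step 2: A 1,2-hydride shift from the adjacent cyclopentyl carbon moves the positive charge from the secondary centre to an adjacent carbon, generating a more stable tertiary carbocation.
The cation rearranges from secondary to tertiary via a 1,2-hydride shift from the adjacent cyclopentyl carbon; the tertiary cation is what reacts next.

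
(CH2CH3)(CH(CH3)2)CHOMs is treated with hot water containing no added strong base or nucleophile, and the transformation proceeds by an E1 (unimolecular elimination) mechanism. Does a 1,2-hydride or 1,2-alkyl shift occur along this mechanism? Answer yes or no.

The first-formed carbocation is secondary.
The adjacent isopropyl carbon already bears 2 other carbon substituents and has a hydrogen to migrate; after a 1,2-hydride shift from that carbon the positive charge sits on a tertiary centre.
Tertiary is more stable than secondary, so the shift occurs.

yes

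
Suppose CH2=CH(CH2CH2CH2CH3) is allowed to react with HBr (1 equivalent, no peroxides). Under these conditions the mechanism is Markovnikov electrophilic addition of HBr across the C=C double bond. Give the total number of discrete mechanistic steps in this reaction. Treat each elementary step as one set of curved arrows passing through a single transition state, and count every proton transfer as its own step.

Step 1: The π electrons of the C=C bond attack a proton of HBr; Markovnikov addition places the new C–H on the less-substituted alkene carbon, so the positive charge ends up on the more-substituted carbon — a secondary carbocation. The H–Br bond breaks heterolytically, releasing Br⁻.
(No 1,2-shift: no single shift to an adjacent carbon would give a more stable cation.)
Step 2: The Br⁻ anion donates a lone pair to the carbocation, forming the new C–Br σ-bond and giving the neutral alkyl halide.
Total: 2 elementary steps.

2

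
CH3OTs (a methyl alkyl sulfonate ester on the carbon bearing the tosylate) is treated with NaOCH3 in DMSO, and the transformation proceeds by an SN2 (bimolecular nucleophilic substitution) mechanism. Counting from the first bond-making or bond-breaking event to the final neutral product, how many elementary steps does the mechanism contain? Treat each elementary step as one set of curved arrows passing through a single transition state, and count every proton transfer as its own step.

Step 1: Backside attack by CH3O⁻ on the carbon bearing the tosylate: the new C–O bond forms as the C–O bond breaks, with Walden inversion at carbon.
Total: 1 elementary step.

1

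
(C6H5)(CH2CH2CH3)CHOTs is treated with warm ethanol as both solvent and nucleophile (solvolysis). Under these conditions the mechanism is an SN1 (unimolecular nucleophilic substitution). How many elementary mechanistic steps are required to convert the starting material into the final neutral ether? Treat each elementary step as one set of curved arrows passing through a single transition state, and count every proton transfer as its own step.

3

Step 1: Ionisation: the C–O σ-bond cleaves heterolytically; both bonding electrons depart with TsO⁻, leaving a secondary carbocation at the α-carbon.
(No 1,2-shift: no single shift to an adjacent carbon would give a more stable cation.)
Step 2: Nucleophilic capture: the oxygen of CH3CH2OH bonds to the cationic carbon, producing an oxonium-ion intermediate.
Step 3: Deprotonation of the oxonium oxygen by solvent ethanol yields the neutral ether.
Total: 3 elementary steps.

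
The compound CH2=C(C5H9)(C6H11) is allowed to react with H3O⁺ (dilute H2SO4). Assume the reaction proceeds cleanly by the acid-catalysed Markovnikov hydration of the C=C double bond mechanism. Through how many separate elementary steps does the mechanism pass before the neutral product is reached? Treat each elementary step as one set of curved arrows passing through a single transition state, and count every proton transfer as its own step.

3

Step 1: Protonation of the alkene by H3O⁺: the π bond acts as the nucleophile and picks up H⁺, giving the more stable (Markovnikov) tertiary carbocation. H2O is released.
(No 1,2-shift: no single shift to an adjacent carbon would give a more stable cation.)
Step 2: Nucleophilic capture of the cation by H2O produces the protonated alcohol (an oxonium ion).
Step 3: Deprotonation of the oxonium ion by a water molecule delivers the neutral alcohol and regenerates the acid catalyst.
Total: 3 elementary steps.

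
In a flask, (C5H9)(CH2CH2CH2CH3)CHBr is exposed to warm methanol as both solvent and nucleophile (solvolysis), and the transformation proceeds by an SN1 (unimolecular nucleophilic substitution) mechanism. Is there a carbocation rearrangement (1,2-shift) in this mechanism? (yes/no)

yes

The first-formed carbocation is secondary.
The adjacent cyclopentyl carbon already bears 2 other carbon substituents and has a hydrogen to migrate; after a 1,2-hydride shift from that carbon the positive charge sits on a tertiary centre.
Tertiary is more stable than secondary, so the shift occurs.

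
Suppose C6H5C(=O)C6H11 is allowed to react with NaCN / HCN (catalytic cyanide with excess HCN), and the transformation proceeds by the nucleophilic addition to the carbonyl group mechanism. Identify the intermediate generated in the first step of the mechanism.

tetrahedral alkoxide intermediate

Step 1: CN⁻ attacks the sp² carbonyl carbon; the C=O π bond breaks and the electrons end up as a lone pair on the alkoxide oxygen of the tetrahedral intermediate.
After step 1 the species present is a tetrahedral alkoxide intermediate.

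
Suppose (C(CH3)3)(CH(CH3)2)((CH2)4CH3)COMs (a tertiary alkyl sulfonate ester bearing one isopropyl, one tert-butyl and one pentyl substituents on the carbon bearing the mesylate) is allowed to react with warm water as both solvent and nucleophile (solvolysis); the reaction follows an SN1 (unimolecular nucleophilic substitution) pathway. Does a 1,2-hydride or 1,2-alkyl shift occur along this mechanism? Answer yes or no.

no

The first-formed carbocation is tertiary.
No single 1,2-shift to an adjacent carbon would produce a more-substituted cation than the one already present, so no rearrangement occurs.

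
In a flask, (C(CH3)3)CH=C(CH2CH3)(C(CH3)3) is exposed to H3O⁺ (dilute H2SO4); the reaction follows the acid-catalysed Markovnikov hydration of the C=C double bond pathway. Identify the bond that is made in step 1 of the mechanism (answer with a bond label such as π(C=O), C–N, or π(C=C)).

Step 1: Protonation of the alkene by H3O⁺: the π bond acts as the nucleophile and picks up H⁺, giving the more stable (Markovnikov) tertiary carbocation. H2O is released.
The bond formed in this step is the C–H bond.

C–H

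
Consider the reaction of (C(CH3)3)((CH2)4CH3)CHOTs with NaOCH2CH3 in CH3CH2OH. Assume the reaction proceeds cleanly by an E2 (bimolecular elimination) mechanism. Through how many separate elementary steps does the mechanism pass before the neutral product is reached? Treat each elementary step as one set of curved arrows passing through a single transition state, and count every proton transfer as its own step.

1

Step 1: In one step, CH3CH2O⁻ pulls off a β-proton, the C–O bond cleaves, and a C=C double bond forms between the α- and β-carbons (E2, anti elimination).
Total: 1 elementary step.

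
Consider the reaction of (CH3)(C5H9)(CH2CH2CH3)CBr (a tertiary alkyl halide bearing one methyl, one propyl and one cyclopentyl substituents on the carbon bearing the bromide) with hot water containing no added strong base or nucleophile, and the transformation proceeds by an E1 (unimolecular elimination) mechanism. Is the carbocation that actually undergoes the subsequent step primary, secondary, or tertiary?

Step 1: Rate-determining heterolysis of the C–Br bond gives Br⁻ and a tertiary carbocation.
No single 1,2-shift to an adjacent carbon would give a more-substituted cation, so no rearrangement occurs.

tertiary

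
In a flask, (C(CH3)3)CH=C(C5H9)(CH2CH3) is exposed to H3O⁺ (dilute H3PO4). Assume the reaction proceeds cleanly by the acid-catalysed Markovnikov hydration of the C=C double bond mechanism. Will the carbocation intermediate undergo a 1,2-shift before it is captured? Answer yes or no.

no

The first-formed carbocation is tertiary.
No single 1,2-shift to an adjacent carbon would produce a more-substituted cation than the one already present, so no rearrangement occurs.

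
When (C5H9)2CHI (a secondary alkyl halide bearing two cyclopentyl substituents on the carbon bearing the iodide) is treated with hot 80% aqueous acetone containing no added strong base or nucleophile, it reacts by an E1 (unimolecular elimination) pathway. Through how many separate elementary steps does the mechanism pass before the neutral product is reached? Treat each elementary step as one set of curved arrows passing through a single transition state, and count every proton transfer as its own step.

Step 1: The C–I bond breaks with both electrons going to the iodide; I⁻ leaves and a secondary carbocation remains.
Step 2: A hydride (H with its bonding pair) migrates from the adjacent cyclopentyl carbon to the cationic centre — a 1,2-hydride shift — upgrading the secondary cation to a tertiary one.
Step 3: Loss of a β-proton to a water molecule of the solvent: the C–H bonding pair collapses toward the cationic carbon to form the C=C π bond, yielding the alkene.
Total: 3 elementary steps.

3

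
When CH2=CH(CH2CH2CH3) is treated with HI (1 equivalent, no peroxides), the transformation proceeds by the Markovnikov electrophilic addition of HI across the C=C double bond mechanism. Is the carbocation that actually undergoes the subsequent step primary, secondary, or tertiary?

Step 1: Electrophilic addition begins with the π(C=C) electrons forming a bond to the proton of HI. Following Markovnikov's rule, the resulting cation is secondary. The H–I bond breaks heterolytically, releasing I⁻.
No single 1,2-shift to an adjacent carbon would give a more-substituted cation, so no rearrangement occurs.

secondary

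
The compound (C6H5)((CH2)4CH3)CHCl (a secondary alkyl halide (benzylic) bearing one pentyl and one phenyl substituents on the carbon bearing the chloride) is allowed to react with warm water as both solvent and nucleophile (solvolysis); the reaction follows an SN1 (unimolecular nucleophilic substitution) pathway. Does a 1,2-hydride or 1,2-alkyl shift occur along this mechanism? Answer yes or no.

The first-formed carbocation is secondary.
No single 1,2-shift to an adjacent carbon would produce a more-substituted cation than the one already present, so no rearrangement occurs.

no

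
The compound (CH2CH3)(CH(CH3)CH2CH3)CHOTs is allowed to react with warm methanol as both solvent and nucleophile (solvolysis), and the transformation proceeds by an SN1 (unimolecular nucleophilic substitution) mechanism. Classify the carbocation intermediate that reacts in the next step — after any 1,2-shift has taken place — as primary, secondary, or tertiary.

tertiary

Step 1: The C–O bond breaks with both electrons going to the tosylate; TsO⁻ leaves and a secondary carbocation remains.
Step 2: A 1,2-hydride shift from the adjacent sec-butyl carbon moves the positive charge from the secondary centre to an adjacent carbon, generating a more stable tertiary carbocation.
The cation rearranges from secondary to tertiary via a 1,2-hydride shift from the adjacent sec-butyl carbon; the tertiary cation is what reacts next.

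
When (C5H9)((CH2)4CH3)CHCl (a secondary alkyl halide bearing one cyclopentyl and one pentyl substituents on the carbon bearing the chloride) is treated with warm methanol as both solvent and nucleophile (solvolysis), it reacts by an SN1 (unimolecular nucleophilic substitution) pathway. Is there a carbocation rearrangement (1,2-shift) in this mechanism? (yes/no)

yes

The first-formed carbocation is secondary.
The adjacent cyclopentyl carbon already bears 2 other carbon substituents and has a hydrogen to migrate; after a 1,2-hydride shift from that carbon the positive charge sits on a tertiary centre.
Tertiary is more stable than secondary, so the shift occurs.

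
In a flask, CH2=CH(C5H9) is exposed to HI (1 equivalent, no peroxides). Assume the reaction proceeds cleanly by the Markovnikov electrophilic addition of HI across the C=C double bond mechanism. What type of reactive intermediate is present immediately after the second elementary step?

tertiary carbocation

Step 1: Protonation of the alkene by HI: the π bond acts as the nucleophile and picks up H⁺, giving the more stable (Markovnikov) secondary carbocation. The H–I bond breaks heterolytically, releasing I⁻.
Step 2: Carbocation rearrangement: a 1,2-hydride shift from the adjacent cyclopentyl carbon converts the initially-formed secondary cation into the more stable tertiary cation.
After step 2 the species present is a tertiary carbocation.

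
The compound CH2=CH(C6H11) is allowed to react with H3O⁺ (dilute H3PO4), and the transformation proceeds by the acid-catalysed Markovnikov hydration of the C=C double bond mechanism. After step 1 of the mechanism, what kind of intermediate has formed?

secondary carbocation

Step 1: The π electrons of the C=C bond attack a proton of H3O⁺; Markovnikov addition places the new C–H on the less-substituted alkene carbon, so the positive charge ends up on the more-substituted carbon — a secondary carbocation. H2O is released.
After step 1 the species present is a secondary carbocation.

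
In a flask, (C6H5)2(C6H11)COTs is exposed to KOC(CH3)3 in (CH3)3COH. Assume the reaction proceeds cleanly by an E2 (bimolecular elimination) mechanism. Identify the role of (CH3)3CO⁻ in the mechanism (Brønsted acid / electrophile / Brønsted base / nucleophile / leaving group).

Step 1: Concerted anti-periplanar elimination: (CH3)3CO⁻ abstracts a β-H while TsO⁻ leaves, and the C–H electrons become the new C=C π bond — all in a single transition state.
(CH3)3CO⁻ accepts a proton in a proton-transfer step — a Brønsted base.

Brønsted base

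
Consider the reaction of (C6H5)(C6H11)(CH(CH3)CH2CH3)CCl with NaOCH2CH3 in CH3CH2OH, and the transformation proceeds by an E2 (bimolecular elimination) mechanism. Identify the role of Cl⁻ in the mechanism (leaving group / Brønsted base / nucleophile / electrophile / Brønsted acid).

Step 1: The strong base CH3CH2O⁻ removes a β-hydrogen; in the same concerted event the electrons of the breaking C–H bond form the new π(C=C) bond and the C–Cl σ-bond breaks, expelling Cl⁻. Anti-periplanar geometry; one transition state.
Cl⁻ departs with both electrons of the breaking σ-bond — that is the definition of a leaving group.

leaving group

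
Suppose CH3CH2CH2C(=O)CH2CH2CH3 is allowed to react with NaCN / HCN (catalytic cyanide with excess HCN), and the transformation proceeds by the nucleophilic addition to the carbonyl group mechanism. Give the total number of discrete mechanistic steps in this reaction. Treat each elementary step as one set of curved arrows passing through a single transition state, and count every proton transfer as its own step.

2

Step 1: CN⁻ attacks the sp² carbonyl carbon; the C=O π bond breaks and the electrons end up as a lone pair on the alkoxide oxygen of the tetrahedral intermediate.
Step 2: The alkoxide is protonated in situ by undissociated HCN, yielding a cyanohydrin; the CN⁻ so formed carries on the cycle.
Total: 2 elementary steps.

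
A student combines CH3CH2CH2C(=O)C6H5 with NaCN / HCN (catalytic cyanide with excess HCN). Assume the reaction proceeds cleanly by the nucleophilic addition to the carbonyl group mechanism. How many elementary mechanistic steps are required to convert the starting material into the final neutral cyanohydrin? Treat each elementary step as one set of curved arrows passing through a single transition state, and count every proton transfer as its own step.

2

Step 1: CN⁻ attacks the sp² carbonyl carbon; the C=O π bond breaks and the electrons end up as a lone pair on the alkoxide oxygen of the tetrahedral intermediate.
Step 2: Proton transfer from HCN to the alkoxide furnishes a cyanohydrin (and releases another CN⁻ to continue the reaction).
Total: 2 elementary steps.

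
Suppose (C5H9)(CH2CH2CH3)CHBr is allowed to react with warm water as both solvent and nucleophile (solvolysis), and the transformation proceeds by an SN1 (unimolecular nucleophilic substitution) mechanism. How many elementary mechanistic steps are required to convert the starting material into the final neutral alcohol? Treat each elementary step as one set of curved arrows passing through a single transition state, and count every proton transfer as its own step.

Step 1: Rate-determining heterolysis of the C–Br bond gives Br⁻ and a secondary carbocation.
Step 2: A 1,2-hydride shift from the adjacent cyclopentyl carbon moves the positive charge from the secondary centre to an adjacent carbon, generating a more stable tertiary carbocation.
Step 3: A lone pair on the oxygen of H2O attacks the carbocation, forming a new C–O σ-bond and an oxonium ion.
Step 4: A second solvent molecule removes the proton on oxygen, giving the neutral alcohol product.
Total: 4 elementary steps.

4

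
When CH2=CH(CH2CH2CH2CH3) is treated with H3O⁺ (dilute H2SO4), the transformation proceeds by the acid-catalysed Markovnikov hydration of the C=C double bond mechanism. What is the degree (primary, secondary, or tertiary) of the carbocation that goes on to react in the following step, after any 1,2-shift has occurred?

Step 1: The π electrons of the C=C bond attack a proton of H3O⁺; Markovnikov addition places the new C–H on the less-substituted alkene carbon, so the positive charge ends up on the more-substituted carbon — a secondary carbocation. H2O is released.
No single 1,2-shift to an adjacent carbon would give a more-substituted cation, so no rearrangement occurs.

secondary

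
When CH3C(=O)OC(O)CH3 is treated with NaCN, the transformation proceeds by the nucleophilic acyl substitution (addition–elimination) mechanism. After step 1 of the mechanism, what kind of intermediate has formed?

Step 1: A lone pair on the C of CN⁻ attacks the electrophilic acyl carbon; the π(C=O) electrons move onto oxygen, giving a tetrahedral intermediate.
After step 1 the species present is a tetrahedral intermediate.

tetrahedral intermediate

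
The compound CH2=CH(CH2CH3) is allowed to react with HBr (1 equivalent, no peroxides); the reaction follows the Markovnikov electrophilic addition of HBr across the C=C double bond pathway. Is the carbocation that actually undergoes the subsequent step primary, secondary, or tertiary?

secondary

Step 1: The π electrons of the C=C bond attack a proton of HBr; Markovnikov addition places the new C–H on the less-substituted alkene carbon, so the positive charge ends up on the more-substituted carbon — a secondary carbocation. The H–Br bond breaks heterolytically, releasing Br⁻.
No single 1,2-shift to an adjacent carbon would give a more-substituted cation, so no rearrangement occurs.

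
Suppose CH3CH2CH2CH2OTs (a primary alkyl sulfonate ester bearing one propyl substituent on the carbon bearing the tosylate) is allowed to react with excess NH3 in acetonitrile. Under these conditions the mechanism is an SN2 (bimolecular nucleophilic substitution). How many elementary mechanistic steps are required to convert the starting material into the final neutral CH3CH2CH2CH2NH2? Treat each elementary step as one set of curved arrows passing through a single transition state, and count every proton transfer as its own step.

Step 1: A lone pair on the N of NH3 attacks the α-carbon from the back side while the C–O bond breaks; both bonding electrons leave with TsO⁻. The product of this concerted step is an alkylammonium ion.
Step 2: A second equivalent of NH3 removes a proton from the N, giving the neutral product.
Total: 2 elementary steps.

2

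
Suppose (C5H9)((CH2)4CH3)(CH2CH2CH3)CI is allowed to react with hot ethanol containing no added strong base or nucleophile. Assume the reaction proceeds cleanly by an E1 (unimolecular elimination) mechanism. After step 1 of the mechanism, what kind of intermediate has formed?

tertiary carbocation

Step 1: Unassisted departure of I⁻ (taking the C–I bonding pair) generates a tertiary carbocation.
After step 1 the species present is a tertiary carbocation.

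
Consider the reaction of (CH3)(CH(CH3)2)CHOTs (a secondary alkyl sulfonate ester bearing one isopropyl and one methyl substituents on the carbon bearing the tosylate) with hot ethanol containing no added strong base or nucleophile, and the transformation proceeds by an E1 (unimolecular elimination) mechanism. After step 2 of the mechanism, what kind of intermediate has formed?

Step 1: Ionisation: the C–O σ-bond cleaves heterolytically; both bonding electrons depart with TsO⁻, leaving a secondary carbocation at the α-carbon.
Step 2: A hydride (H with its bonding pair) migrates from the adjacent isopropyl carbon to the cationic centre — a 1,2-hydride shift — upgrading the secondary cation to a tertiary one.
After step 2 the species present is a tertiary carbocation.

tertiary carbocation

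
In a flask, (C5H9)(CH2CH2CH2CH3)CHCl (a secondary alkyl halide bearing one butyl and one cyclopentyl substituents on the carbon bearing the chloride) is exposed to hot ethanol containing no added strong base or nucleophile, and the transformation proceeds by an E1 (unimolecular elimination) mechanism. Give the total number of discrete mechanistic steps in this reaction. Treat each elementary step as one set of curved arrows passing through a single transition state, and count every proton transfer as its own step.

Step 1: The C–Cl bond breaks with both electrons going to the chloride; Cl⁻ leaves and a secondary carbocation remains.
Step 2: A hydride (H with its bonding pair) migrates from the adjacent cyclopentyl carbon to the cationic centre — a 1,2-hydride shift — upgrading the secondary cation to a tertiary one.
Step 3: An ethanol molecule (solvent) deprotonates a β-carbon; as the C–H bond breaks, those electrons form the new alkene π bond.
Total: 3 elementary steps.

3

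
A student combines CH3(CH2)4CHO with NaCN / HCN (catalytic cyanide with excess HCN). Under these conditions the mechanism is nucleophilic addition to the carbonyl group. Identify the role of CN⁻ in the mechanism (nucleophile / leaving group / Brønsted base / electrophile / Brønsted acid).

nucleophile

Step 1: A lone pair / filled orbital on CN⁻ attacks the electrophilic carbonyl carbon; the π(C=O) electrons shift onto oxygen, producing a tetrahedral alkoxide intermediate.
CN⁻ donates an electron pair to form a new σ-bond to carbon — it is the nucleophile.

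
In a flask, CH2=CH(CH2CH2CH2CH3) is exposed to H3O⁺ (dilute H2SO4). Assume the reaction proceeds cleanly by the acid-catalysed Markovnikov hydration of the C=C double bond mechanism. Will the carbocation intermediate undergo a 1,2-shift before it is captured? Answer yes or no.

no

The first-formed carbocation is secondary.
No single 1,2-shift to an adjacent carbon would produce a more-substituted cation than the one already present, so no rearrangement occurs.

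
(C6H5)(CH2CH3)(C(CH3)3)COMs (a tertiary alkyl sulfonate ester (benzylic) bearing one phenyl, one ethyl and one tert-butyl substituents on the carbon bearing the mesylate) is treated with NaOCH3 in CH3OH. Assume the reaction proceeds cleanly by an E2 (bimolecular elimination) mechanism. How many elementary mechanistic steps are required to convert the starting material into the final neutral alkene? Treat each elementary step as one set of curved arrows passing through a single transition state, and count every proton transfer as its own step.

1

Step 1: In one step, CH3O⁻ pulls off a β-proton, the C–O bond cleaves, and a C=C double bond forms between the α- and β-carbons (E2, anti elimination).
Total: 1 elementary step.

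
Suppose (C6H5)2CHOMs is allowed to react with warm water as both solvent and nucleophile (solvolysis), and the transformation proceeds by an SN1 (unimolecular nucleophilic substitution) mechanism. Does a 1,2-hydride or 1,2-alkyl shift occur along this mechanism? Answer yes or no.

no

The first-formed carbocation is secondary.
No single 1,2-shift to an adjacent carbon would produce a more-substituted cation than the one already present, so no rearrangement occurs.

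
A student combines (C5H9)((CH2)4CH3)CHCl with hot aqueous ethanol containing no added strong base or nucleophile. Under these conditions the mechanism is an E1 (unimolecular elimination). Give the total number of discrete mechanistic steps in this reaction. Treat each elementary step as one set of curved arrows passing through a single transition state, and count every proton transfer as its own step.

Step 1: Ionisation: the C–Cl σ-bond cleaves heterolytically; both bonding electrons depart with Cl⁻, leaving a secondary carbocation at the α-carbon.
Step 2: A hydride (H with its bonding pair) migrates from the adjacent cyclopentyl carbon to the cationic centre — a 1,2-hydride shift — upgrading the secondary cation to a tertiary one.
Step 3: A weak base (a water (or ethanol) molecule from the solvent) removes a proton from a carbon adjacent to the cationic centre; the electrons of that C–H bond become the new π(C=C) bond, giving the alkene.
Total: 3 elementary steps.

3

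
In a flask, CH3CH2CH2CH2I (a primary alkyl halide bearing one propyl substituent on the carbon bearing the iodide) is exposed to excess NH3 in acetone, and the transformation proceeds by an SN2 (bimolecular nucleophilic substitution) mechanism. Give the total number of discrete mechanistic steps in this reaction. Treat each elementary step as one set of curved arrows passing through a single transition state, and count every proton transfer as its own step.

Step 1: A lone pair on the N of NH3 attacks the α-carbon from the back side while the C–I bond breaks; both bonding electrons leave with I⁻. The product of this concerted step is an alkylammonium ion.
Step 2: A second equivalent of NH3 removes a proton from the N, giving the neutral product.
Total: 2 elementary steps.

2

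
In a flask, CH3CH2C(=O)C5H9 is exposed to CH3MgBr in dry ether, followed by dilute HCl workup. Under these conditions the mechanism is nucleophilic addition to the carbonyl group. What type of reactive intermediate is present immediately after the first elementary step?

tetrahedral alkoxide intermediate

Step 1: the carbanion-like carbon of CH3MgBr attacks the sp² carbonyl carbon; the C=O π bond breaks and the electrons end up as a lone pair on the alkoxide oxygen of the tetrahedral intermediate.
After step 1 the species present is a tetrahedral alkoxide intermediate.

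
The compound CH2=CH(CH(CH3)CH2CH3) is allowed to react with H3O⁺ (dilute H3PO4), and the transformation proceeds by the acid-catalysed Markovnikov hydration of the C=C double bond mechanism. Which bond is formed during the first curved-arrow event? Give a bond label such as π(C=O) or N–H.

C–H

Step 1: The π electrons of the C=C bond attack a proton of H3O⁺; Markovnikov addition places the new C–H on the less-substituted alkene carbon, so the positive charge ends up on the more-substituted carbon — a secondary carbocation. H2O is released.
The bond formed in this step is the C–H bond.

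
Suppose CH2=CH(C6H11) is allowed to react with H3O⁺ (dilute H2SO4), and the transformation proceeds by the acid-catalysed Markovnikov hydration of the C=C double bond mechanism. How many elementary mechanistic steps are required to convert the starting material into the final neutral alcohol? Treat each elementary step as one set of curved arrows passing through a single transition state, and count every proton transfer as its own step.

Step 1: Protonation of the alkene by H3O⁺: the π bond acts as the nucleophile and picks up H⁺, giving the more stable (Markovnikov) secondary carbocation. H2O is released.
Step 2: Carbocation rearrangement: a 1,2-hydride shift from the adjacent cyclohexyl carbon converts the initially-formed secondary cation into the more stable tertiary cation.
Step 3: A lone pair on the oxygen of H2O attacks the carbocation, forming a C–O bond and an oxonium ion (a protonated alcohol).
Step 4: H2O removes a proton from the oxonium oxygen, regenerating H3O⁺ and giving the neutral alcohol.
Total: 4 elementary steps.

4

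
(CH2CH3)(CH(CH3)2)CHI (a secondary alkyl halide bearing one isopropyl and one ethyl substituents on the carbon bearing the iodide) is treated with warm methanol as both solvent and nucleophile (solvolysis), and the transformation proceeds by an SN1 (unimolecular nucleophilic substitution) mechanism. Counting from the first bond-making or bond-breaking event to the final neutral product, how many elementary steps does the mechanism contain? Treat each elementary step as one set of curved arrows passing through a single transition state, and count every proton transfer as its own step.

Step 1: The C–I bond breaks with both electrons going to the iodide; I⁻ leaves and a secondary carbocation remains.
Step 2: A 1,2-hydride shift from the adjacent isopropyl carbon moves the positive charge from the secondary centre to an adjacent carbon, generating a more stable tertiary carbocation.
Step 3: A lone pair on the oxygen of CH3OH attacks the carbocation, forming a new C–O σ-bond and an oxonium ion.
Step 4: Proton transfer from the O–H of the oxonium ion to a solvent molecule delivers the neutral ether.
Total: 4 elementary steps.

4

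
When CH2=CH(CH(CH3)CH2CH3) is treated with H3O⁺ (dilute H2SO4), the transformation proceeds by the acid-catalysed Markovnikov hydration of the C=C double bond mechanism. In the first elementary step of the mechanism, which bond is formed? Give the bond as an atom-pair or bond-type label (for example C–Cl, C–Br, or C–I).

C–H

Step 1: Protonation of the alkene by H3O⁺: the π bond acts as the nucleophile and picks up H⁺, giving the more stable (Markovnikov) secondary carbocation. H2O is released.
The bond formed in this step is the C–H bond.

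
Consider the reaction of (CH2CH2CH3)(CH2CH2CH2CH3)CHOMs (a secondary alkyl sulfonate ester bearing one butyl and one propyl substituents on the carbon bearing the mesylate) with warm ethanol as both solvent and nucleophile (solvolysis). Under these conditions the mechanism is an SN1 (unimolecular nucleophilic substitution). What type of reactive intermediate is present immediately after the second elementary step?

Step 1: Ionisation: the C–O σ-bond cleaves heterolytically; both bonding electrons depart with MsO⁻, leaving a secondary carbocation at the α-carbon.
Step 2: A lone pair on the oxygen of CH3CH2OH attacks the carbocation, forming a new C–O σ-bond and an oxonium ion.
After step 2 the species present is an oxonium ion.

oxonium ion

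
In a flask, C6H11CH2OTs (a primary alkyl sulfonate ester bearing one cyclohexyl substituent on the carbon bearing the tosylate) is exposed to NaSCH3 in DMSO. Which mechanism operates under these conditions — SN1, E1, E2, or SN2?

Conditions: a primary substrate with a strong nucleophile in the polar aprotic solvent DMSO.
These conditions are the textbook signature of the SN2 pathway.
An unhindered substrate with a strong nucleophile in a polar aprotic solvent favours one-step backside displacement.

SN2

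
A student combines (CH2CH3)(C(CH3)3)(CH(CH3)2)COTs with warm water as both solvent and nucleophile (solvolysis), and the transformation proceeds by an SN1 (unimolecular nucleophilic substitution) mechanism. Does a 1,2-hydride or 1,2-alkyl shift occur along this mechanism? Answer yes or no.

The first-formed carbocation is tertiary.
No single 1,2-shift to an adjacent carbon would produce a more-substituted cation than the one already present, so no rearrangement occurs.

no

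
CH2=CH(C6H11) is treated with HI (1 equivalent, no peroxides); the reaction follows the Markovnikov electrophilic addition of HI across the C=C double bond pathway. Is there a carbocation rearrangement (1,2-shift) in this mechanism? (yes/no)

The first-formed carbocation is secondary.
The adjacent cyclohexyl carbon already bears 2 other carbon substituents and has a hydrogen to migrate; after a 1,2-hydride shift from that carbon the positive charge sits on a tertiary centre.
Tertiary is more stable than secondary, so the shift occurs.

yes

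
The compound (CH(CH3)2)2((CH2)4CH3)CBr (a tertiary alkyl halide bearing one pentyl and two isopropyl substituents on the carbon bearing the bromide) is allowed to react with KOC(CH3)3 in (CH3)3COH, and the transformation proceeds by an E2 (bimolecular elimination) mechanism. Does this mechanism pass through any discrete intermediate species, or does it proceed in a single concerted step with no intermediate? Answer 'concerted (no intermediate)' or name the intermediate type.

concerted (no intermediate)

The strong base (CH3)3CO⁻ removes a β-hydrogen; in the same concerted event the electrons of the breaking C–H bond form the new π(C=C) bond and the C–Br σ-bond breaks, expelling Br⁻. Anti-periplanar geometry; one transition state.
All bond changes occur in one transition state; no discrete intermediate is formed.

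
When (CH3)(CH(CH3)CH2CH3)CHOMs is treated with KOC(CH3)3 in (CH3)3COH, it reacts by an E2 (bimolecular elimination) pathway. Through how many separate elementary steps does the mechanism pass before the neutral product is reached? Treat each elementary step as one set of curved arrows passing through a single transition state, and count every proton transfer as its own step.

Step 1: Concerted anti-periplanar elimination: (CH3)3CO⁻ abstracts a β-H while MsO⁻ leaves, and the C–H electrons become the new C=C π bond — all in a single transition state.
Total: 1 elementary step.

1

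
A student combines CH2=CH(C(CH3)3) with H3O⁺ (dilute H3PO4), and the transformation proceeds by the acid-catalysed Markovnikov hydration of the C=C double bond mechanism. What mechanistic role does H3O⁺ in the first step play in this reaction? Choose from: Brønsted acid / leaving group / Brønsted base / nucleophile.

Step 1: The π electrons of the C=C bond attack a proton of H3O⁺; Markovnikov addition places the new C–H on the less-substituted alkene carbon, so the positive charge ends up on the more-substituted carbon — a secondary carbocation. H2O is released.
H3O⁺ in the first step donates a proton in a proton-transfer step — a Brønsted acid.

Brønsted acid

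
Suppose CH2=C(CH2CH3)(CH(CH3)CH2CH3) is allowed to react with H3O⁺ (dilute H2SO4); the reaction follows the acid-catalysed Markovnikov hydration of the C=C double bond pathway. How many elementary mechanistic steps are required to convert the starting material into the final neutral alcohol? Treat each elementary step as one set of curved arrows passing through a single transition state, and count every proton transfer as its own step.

Step 1: Electrophilic addition begins with the π(C=C) electrons forming a bond to the proton of H3O⁺. Following Markovnikov's rule, the resulting cation is tertiary. H2O is released.
(No 1,2-shift: no single shift to an adjacent carbon would give a more stable cation.)
Step 2: A lone pair on the oxygen of H2O attacks the carbocation, forming a C–O bond and an oxonium ion (a protonated alcohol).
Step 3: Proton transfer from the O–H of the oxonium ion to H2O completes the catalytic cycle and yields the alcohol.
Total: 3 elementary steps.

3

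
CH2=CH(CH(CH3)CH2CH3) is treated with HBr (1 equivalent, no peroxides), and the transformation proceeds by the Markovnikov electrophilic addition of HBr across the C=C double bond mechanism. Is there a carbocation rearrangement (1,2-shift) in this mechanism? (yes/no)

yes

The first-formed carbocation is secondary.
The adjacent sec-butyl carbon already bears 2 other carbon substituents and has a hydrogen to migrate; after a 1,2-hydride shift from that carbon the positive charge sits on a tertiary centre.
Tertiary is more stable than secondary, so the shift occurs.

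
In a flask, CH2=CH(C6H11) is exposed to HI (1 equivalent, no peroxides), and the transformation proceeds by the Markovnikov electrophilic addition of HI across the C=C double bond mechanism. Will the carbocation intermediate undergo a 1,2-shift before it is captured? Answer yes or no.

The first-formed carbocation is secondary.
The adjacent cyclohexyl carbon already bears 2 other carbon substituents and has a hydrogen to migrate; after a 1,2-hydride shift from that carbon the positive charge sits on a tertiary centre.
Tertiary is more stable than secondary, so the shift occurs.

yes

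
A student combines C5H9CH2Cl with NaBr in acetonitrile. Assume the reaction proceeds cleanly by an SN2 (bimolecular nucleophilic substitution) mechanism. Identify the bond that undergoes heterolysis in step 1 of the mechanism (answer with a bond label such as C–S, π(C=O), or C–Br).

Step 1: Br⁻ attacks the back face of the α-carbon while Cl⁻ departs with the C–Cl bonding pair — a single concerted displacement through a pentacoordinate transition state.
The bond broken in this step is the C–Cl bond.

C–Cl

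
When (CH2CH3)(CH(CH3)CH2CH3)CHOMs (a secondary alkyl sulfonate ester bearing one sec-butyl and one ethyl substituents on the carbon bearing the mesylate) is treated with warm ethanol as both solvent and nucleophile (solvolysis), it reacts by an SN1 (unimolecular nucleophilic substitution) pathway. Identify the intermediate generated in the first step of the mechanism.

secondary carbocation

Step 1: Rate-determining heterolysis of the C–O bond gives MsO⁻ and a secondary carbocation.
After step 1 the species present is a secondary carbocation.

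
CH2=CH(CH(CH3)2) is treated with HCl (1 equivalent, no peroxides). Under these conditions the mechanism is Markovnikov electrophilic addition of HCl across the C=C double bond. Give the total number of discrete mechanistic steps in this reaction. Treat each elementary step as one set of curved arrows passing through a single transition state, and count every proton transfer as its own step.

3

Step 1: The π electrons of the C=C bond attack a proton of HCl; Markovnikov addition places the new C–H on the less-substituted alkene carbon, so the positive charge ends up on the more-substituted carbon — a secondary carbocation. The H–Cl bond breaks heterolytically, releasing Cl⁻.
Step 2: A hydride (H with its bonding pair) migrates from the adjacent isopropyl carbon to the cationic centre — a 1,2-hydride shift — upgrading the secondary cation to a tertiary one.
Step 3: The Cl⁻ anion donates a lone pair to the carbocation, forming the new C–Cl σ-bond and giving the neutral alkyl halide.
Total: 3 elementary steps.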